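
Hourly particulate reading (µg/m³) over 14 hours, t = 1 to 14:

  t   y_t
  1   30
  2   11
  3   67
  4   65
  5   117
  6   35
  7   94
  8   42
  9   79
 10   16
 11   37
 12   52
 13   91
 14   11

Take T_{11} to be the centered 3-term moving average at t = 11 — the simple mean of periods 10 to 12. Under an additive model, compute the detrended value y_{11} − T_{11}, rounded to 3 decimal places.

Trend T_11 = (16 + 37 + 52) / 3 = 105/3 = 35.00000
Detrended value: 37 − 35.00000 = 2.000

2.000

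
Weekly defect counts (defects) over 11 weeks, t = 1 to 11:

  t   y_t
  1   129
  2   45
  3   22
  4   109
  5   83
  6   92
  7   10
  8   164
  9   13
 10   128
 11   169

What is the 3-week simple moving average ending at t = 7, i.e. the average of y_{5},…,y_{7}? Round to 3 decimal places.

61.667

Sum of periods 5–7: 83 + 92 + 10 = 185
Divide by 3: 185 / 3 = 61.667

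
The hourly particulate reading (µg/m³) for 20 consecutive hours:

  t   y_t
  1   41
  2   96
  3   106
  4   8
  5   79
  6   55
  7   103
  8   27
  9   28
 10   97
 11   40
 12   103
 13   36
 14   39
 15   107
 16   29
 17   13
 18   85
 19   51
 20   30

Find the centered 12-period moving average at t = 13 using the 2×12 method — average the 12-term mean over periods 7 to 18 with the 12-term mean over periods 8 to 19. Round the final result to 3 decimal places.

56.750

Sum over 7–18: 103 + 27 + 28 + 97 + 40 + 103 + 36 + 39 + 107 + 29 + 13 + 85 = 707
Sum over 8–19: 27 + 28 + 97 + 40 + 103 + 36 + 39 + 107 + 29 + 13 + 85 + 51 = 655
CMA at t=13 = (707 + 655) / (2·12) = 1362 / 24 = 56.750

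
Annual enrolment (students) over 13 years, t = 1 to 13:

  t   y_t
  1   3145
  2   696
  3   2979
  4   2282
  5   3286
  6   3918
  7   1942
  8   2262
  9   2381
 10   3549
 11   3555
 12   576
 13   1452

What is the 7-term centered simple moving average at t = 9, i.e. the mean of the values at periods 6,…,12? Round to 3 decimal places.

2597.571

Sum of periods 6–12: 3918 + 1942 + 2262 + 2381 + 3549 + 3555 + 576 = 18183
Divide by 7: 18183 / 7 = 2597.571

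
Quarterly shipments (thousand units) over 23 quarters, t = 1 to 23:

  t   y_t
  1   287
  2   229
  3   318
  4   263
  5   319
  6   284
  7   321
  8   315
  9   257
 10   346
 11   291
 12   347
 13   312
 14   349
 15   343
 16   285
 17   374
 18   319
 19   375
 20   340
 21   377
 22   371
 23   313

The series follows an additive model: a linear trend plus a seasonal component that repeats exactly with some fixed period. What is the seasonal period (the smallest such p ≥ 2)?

7

First differences y_{t+1} − y_t: -58, 89, -55, 56, -35, 37, -6, -58, 89, -55, 56, -35, 37, -6, -58, 89, …
The difference pattern repeats every 7 terms and not for any smaller step, so p = 7.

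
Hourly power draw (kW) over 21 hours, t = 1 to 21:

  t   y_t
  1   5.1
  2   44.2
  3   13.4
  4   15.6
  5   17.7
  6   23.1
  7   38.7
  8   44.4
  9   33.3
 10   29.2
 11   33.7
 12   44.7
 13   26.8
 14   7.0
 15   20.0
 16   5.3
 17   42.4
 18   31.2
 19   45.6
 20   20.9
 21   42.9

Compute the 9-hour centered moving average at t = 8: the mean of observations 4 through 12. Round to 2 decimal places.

Sum of periods 4–12: 15.6 + 17.7 + 23.1 + 38.7 + 44.4 + 33.3 + 29.2 + 33.7 + 44.7 = 280.4
Divide by 9: 280.4 / 9 = 31.16

31.16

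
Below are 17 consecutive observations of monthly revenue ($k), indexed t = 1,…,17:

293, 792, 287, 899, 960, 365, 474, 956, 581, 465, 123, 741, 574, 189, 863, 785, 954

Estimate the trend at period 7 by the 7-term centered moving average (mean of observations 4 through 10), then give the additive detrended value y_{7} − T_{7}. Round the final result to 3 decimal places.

Trend T_7 = (899 + 960 + 365 + 474 + 956 + 581 + 465) / 7 = 4700/7 = 671.42857
Detrended value: 474 − 671.42857 = -197.429

-197.429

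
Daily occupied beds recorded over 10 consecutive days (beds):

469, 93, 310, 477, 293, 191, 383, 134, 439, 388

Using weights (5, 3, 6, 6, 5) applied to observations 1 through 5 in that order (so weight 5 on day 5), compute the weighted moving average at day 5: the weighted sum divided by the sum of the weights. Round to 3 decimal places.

352.440

Weighted sum: 5·469 + 3·93 + 6·310 + 6·477 + 5·293 = 2345 + 279 + 1860 + 2862 + 1465 = 8811
Weight total: 5 + 3 + 6 + 6 + 5 = 25
WMA = 8811 / 25 = 352.440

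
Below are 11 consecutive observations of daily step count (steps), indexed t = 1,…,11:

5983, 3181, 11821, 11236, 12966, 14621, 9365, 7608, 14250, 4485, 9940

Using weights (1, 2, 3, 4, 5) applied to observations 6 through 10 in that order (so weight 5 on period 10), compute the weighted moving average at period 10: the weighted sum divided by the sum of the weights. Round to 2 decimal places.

Weighted sum: 1·14621 + 2·9365 + 3·7608 + 4·14250 + 5·4485 = 14621 + 18730 + 22824 + 57000 + 22425 = 135600
Weight total: 1 + 2 + 3 + 4 + 5 = 15
WMA = 135600 / 15 = 9040.00

9040.00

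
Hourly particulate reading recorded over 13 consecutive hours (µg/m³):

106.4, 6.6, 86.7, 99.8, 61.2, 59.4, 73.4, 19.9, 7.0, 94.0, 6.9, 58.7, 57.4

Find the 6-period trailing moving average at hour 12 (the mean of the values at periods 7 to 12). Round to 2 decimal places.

Sum of periods 7–12: 73.4 + 19.9 + 7.0 + 94.0 + 6.9 + 58.7 = 259.9
Divide by 6: 259.9 / 6 = 43.32

43.32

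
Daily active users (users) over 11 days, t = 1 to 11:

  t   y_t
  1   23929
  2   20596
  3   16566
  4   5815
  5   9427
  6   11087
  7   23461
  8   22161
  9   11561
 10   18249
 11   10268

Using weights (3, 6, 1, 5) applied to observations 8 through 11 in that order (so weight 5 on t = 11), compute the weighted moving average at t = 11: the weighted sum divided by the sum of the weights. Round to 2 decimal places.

13695.87

Weighted sum: 3·22161 + 6·11561 + 1·18249 + 5·10268 = 66483 + 69366 + 18249 + 51340 = 205438
Weight total: 3 + 6 + 1 + 5 = 15
WMA = 205438 / 15 = 13695.87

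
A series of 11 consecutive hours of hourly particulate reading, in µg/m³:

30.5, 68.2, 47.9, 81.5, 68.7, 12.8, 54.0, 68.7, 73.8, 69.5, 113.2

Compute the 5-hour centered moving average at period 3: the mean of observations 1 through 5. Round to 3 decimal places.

59.360

Sum of periods 1–5: 30.5 + 68.2 + 47.9 + 81.5 + 68.7 = 296.8
Divide by 5: 296.8 / 5 = 59.360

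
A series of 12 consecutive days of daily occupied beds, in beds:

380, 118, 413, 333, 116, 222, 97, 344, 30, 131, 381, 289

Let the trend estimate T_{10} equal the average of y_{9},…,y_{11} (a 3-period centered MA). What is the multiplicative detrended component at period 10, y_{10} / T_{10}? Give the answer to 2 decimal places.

Trend T_10 = (30 + 131 + 381) / 3 = 542/3 = 180.6667
Ratio to trend: 131 / 180.6667 = 0.73

0.73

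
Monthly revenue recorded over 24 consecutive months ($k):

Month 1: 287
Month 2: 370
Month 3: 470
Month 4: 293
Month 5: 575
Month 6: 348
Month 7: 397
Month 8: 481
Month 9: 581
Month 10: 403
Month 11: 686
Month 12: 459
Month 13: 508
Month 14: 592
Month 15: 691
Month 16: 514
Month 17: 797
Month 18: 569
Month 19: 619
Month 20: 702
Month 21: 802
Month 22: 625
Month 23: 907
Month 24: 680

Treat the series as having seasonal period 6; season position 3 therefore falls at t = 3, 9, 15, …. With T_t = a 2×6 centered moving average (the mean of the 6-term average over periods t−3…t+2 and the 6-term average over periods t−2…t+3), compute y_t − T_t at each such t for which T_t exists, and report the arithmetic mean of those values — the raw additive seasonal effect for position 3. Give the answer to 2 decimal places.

Season position 3 occurs at t = 9, 15, 21 (where T_t is defined).
t=9: T_9 = 491.9167; y_9 − T_9 = 581 − 491.9167 = 89.0833
t=15: T_15 = 602.6667; y_15 − T_15 = 691 − 602.6667 = 88.3333
t=21: T_21 = 713.2500; y_21 − T_21 = 802 − 713.2500 = 88.7500
Mean deviation: (89.0833 + 88.3333 + 88.7500) / 3 = 88.72

88.72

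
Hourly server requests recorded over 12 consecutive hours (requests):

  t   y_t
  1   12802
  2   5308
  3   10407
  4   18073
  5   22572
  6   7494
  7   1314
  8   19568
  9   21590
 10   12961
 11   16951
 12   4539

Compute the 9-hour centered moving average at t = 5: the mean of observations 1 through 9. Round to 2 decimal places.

13236.44

Sum of periods 1–9: 12802 + 5308 + 10407 + 18073 + 22572 + 7494 + 1314 + 19568 + 21590 = 119128
Divide by 9: 119128 / 9 = 13236.44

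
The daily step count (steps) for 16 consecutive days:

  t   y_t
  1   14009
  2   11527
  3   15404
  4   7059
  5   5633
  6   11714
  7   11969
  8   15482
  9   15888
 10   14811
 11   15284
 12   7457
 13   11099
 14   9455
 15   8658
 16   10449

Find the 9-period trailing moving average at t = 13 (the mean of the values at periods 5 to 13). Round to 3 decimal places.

Sum of periods 5–13: 5633 + 11714 + 11969 + 15482 + 15888 + 14811 + 15284 + 7457 + 11099 = 109337
Divide by 9: 109337 / 9 = 12148.556

12148.556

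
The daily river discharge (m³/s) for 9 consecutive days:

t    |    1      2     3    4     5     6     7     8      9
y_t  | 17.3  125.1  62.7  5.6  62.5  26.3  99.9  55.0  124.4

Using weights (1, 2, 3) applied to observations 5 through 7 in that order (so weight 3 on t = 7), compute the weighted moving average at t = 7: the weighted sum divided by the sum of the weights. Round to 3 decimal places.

Weighted sum: 1·62.5 + 2·26.3 + 3·99.9 = 62.5 + 52.6 + 299.7 = 414.8
Weight total: 1 + 2 + 3 = 6
WMA = 414.8 / 6 = 69.133

69.133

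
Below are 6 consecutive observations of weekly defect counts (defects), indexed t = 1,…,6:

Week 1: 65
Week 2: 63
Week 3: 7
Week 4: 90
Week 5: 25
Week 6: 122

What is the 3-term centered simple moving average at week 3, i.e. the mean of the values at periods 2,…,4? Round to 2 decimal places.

Sum of periods 2–4: 63 + 7 + 90 = 160
Divide by 3: 160 / 3 = 53.33

53.33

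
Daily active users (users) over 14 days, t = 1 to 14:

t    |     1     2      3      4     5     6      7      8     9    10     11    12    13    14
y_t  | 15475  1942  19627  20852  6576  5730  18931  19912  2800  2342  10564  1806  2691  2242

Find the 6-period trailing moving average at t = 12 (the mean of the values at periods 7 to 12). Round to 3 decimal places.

9392.500

Sum of periods 7–12: 18931 + 19912 + 2800 + 2342 + 10564 + 1806 = 56355
Divide by 6: 56355 / 6 = 9392.500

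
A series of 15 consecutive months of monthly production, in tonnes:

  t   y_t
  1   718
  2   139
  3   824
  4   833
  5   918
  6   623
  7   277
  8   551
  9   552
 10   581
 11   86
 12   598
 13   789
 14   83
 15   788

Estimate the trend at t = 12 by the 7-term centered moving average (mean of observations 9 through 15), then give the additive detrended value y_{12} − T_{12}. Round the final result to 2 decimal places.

Trend T_12 = (552 + 581 + 86 + 598 + 789 + 83 + 788) / 7 = 3477/7 = 496.7143
Detrended value: 598 − 496.7143 = 101.29

101.29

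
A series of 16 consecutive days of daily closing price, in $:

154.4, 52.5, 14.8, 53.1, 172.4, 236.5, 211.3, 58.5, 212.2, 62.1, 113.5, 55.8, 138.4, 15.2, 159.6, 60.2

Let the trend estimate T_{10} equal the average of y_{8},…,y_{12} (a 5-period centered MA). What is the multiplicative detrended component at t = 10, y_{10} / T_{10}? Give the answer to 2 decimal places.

0.62

Trend T_10 = (58.5 + 212.2 + 62.1 + 113.5 + 55.8) / 5 = 502.1/5 = 100.4200
Ratio to trend: 62.1 / 100.4200 = 0.62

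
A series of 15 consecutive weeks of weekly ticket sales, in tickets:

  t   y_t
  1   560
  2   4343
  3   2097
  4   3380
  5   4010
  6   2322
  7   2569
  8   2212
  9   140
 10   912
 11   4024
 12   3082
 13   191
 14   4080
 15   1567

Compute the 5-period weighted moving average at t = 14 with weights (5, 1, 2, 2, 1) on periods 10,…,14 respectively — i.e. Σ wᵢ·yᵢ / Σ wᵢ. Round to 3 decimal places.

Weighted sum: 5·912 + 1·4024 + 2·3082 + 2·191 + 1·4080 = 4560 + 4024 + 6164 + 382 + 4080 = 19210
Weight total: 5 + 1 + 2 + 2 + 1 = 11
WMA = 19210 / 11 = 1746.364

1746.364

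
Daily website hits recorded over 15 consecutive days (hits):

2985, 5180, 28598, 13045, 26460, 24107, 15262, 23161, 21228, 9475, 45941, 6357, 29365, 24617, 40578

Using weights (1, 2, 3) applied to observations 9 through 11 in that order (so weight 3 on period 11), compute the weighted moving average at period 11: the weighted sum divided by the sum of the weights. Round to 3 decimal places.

Weighted sum: 1·21228 + 2·9475 + 3·45941 = 21228 + 18950 + 137823 = 178001
Weight total: 1 + 2 + 3 = 6
WMA = 178001 / 6 = 29666.833

29666.833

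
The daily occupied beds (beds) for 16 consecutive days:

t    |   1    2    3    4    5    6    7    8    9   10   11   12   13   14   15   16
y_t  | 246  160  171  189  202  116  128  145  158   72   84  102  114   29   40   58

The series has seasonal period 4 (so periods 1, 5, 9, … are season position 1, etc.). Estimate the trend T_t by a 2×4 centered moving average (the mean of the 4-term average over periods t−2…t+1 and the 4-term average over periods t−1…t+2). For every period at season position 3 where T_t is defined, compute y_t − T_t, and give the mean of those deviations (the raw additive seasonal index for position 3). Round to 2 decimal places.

-14.58

Season position 3 occurs at t = 3, 7, 11 (where T_t is defined).
t=3: T_3 = 186.0000; y_3 − T_3 = 171 − 186.0000 = -15.0000
t=7: T_7 = 142.2500; y_7 − T_7 = 128 − 142.2500 = -14.2500
t=11: T_11 = 98.5000; y_11 − T_11 = 84 − 98.5000 = -14.5000
Mean deviation: (-15.0000 + -14.2500 + -14.5000) / 3 = -14.58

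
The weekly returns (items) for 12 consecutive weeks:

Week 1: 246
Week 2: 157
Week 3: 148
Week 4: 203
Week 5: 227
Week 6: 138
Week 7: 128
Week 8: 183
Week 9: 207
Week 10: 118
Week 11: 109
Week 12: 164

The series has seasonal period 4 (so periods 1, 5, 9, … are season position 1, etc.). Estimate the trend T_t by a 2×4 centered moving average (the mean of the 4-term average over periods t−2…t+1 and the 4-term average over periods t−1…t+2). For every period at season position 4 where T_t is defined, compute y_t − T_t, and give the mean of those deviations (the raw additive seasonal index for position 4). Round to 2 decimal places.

21.56

Season position 4 occurs at t = 4, 8 (where T_t is defined).
t=4: T_4 = 181.3750; y_4 − T_4 = 203 − 181.3750 = 21.6250
t=8: T_8 = 161.5000; y_8 − T_8 = 183 − 161.5000 = 21.5000
Mean deviation: (21.6250 + 21.5000) / 2 = 21.56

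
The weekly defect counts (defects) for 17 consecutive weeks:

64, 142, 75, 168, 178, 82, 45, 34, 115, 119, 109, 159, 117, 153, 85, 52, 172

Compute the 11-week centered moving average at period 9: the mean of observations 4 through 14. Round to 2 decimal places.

116.27

Sum of periods 4–14: 168 + 178 + 82 + 45 + 34 + 115 + 119 + 109 + 159 + 117 + 153 = 1279
Divide by 11: 1279 / 11 = 116.27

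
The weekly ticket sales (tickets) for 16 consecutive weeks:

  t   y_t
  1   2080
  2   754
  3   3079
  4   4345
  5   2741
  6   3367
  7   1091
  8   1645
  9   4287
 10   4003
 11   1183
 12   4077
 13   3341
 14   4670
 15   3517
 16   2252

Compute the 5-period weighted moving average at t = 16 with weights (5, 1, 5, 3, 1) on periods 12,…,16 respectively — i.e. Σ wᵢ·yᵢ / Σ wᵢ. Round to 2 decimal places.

3991.93

Weighted sum: 5·4077 + 1·3341 + 5·4670 + 3·3517 + 1·2252 = 20385 + 3341 + 23350 + 10551 + 2252 = 59879
Weight total: 5 + 1 + 5 + 3 + 1 = 15
WMA = 59879 / 15 = 3991.93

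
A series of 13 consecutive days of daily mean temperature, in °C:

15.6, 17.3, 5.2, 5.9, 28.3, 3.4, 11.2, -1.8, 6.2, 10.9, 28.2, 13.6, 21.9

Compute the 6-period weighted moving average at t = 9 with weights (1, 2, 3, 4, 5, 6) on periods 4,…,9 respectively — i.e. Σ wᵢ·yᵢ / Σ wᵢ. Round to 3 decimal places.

Weighted sum: 1·5.9 + 2·28.3 + 3·3.4 + 4·11.2 + 5·-1.8 + 6·6.2 = 5.9 + 56.6 + 10.2 + 44.8 + -9.0 + 37.2 = 145.7
Weight total: 1 + 2 + 3 + 4 + 5 + 6 = 21
WMA = 145.7 / 21 = 6.938

6.938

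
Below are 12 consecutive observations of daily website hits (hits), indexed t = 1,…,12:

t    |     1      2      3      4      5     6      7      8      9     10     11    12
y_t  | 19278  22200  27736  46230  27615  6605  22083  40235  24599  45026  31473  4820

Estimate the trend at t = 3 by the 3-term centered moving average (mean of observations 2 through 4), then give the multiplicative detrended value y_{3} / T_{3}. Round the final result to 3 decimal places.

Trend T_3 = (22200 + 27736 + 46230) / 3 = 96166/3 = 32055.33333
Ratio to trend: 27736 / 32055.33333 = 0.865

0.865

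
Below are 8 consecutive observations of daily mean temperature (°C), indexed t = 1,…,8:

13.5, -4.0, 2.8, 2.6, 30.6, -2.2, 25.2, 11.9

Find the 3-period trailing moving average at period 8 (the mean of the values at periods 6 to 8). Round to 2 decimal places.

Sum of periods 6–8: (-2.2) + 25.2 + 11.9 = 34.9
Divide by 3: 34.9 / 3 = 11.63

11.63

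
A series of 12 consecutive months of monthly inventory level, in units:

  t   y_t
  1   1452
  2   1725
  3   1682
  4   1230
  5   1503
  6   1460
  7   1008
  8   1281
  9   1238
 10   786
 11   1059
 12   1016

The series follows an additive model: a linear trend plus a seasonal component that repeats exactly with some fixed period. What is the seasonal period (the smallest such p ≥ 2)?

First differences y_{t+1} − y_t: 273, -43, -452, 273, -43, -452, 273, -43, …
The difference pattern repeats every 3 terms and not for any smaller step, so p = 3.

3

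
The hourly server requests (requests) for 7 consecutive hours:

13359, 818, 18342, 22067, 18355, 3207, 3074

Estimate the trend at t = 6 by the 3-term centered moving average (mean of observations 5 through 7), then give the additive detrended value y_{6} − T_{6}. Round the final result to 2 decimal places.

-5005.00

Trend T_6 = (18355 + 3207 + 3074) / 3 = 24636/3 = 8212.0000
Detrended value: 3207 − 8212.0000 = -5005.00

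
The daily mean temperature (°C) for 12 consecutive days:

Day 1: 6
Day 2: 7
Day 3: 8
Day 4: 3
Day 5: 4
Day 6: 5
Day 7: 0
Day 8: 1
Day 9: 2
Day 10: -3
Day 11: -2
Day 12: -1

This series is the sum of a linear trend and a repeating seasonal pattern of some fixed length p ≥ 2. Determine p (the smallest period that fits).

3

First differences y_{t+1} − y_t: 1, 1, -5, 1, 1, -5, 1, 1, …
The difference pattern repeats every 3 terms and not for any smaller step, so p = 3.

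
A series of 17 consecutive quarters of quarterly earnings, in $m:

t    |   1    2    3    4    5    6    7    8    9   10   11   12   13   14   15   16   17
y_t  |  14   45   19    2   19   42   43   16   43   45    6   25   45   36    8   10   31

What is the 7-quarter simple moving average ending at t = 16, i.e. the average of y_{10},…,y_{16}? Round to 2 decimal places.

25.00

Sum of periods 10–16: 45 + 6 + 25 + 45 + 36 + 8 + 10 = 175
Divide by 7: 175 / 7 = 25.00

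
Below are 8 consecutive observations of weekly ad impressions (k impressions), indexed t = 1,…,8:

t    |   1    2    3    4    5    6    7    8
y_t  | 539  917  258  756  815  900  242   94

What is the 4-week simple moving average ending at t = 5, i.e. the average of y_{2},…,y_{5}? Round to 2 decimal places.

686.50

Sum of periods 2–5: 917 + 258 + 756 + 815 = 2746
Divide by 4: 2746 / 4 = 686.50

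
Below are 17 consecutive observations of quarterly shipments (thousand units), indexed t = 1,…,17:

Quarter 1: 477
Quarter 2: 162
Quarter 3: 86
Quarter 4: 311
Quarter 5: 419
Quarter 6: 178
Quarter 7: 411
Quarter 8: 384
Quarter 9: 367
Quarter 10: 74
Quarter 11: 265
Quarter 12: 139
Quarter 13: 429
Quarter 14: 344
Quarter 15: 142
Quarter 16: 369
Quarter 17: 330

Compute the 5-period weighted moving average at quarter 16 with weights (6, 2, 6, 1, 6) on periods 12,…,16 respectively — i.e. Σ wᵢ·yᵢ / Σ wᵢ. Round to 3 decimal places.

291.048

Weighted sum: 6·139 + 2·429 + 6·344 + 1·142 + 6·369 = 834 + 858 + 2064 + 142 + 2214 = 6112
Weight total: 6 + 2 + 6 + 1 + 6 = 21
WMA = 6112 / 21 = 291.048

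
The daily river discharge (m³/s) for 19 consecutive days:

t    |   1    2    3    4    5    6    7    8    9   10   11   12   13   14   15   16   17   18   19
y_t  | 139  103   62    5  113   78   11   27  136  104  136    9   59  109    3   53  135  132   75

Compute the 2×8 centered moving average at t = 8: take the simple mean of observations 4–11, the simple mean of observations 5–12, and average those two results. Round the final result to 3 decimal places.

76.500

Sum over 4–11: 5 + 113 + 78 + 11 + 27 + 136 + 104 + 136 = 610
Sum over 5–12: 113 + 78 + 11 + 27 + 136 + 104 + 136 + 9 = 614
CMA at t=8 = (610 + 614) / (2·8) = 1224 / 16 = 76.500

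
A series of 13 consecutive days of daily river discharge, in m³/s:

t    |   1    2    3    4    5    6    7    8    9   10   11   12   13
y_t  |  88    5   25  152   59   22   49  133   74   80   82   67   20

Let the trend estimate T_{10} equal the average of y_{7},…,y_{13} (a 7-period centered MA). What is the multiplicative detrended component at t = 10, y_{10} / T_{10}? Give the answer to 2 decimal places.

1.11

Trend T_10 = (49 + 133 + 74 + 80 + 82 + 67 + 20) / 7 = 505/7 = 72.1429
Ratio to trend: 80 / 72.1429 = 1.11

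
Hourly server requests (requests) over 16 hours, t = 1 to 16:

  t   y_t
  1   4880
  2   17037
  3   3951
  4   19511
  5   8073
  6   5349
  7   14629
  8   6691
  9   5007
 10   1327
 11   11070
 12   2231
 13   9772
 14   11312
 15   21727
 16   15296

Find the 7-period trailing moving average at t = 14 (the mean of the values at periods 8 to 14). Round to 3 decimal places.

Sum of periods 8–14: 6691 + 5007 + 1327 + 11070 + 2231 + 9772 + 11312 = 47410
Divide by 7: 47410 / 7 = 6772.857

6772.857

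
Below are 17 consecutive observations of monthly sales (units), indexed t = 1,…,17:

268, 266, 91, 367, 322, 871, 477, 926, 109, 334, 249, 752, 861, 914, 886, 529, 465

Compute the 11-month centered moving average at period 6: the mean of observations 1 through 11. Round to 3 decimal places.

Sum of periods 1–11: 268 + 266 + 91 + 367 + 322 + 871 + 477 + 926 + 109 + 334 + 249 = 4280
Divide by 11: 4280 / 11 = 389.091

389.091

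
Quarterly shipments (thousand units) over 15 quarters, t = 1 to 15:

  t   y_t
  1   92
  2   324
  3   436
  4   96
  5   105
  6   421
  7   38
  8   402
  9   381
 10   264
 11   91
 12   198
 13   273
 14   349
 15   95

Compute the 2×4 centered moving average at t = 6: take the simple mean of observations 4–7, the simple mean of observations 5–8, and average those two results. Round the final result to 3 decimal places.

203.250

Sum over 4–7: 96 + 105 + 421 + 38 = 660
Sum over 5–8: 105 + 421 + 38 + 402 = 966
CMA at t=6 = (660 + 966) / (2·4) = 1626 / 8 = 203.250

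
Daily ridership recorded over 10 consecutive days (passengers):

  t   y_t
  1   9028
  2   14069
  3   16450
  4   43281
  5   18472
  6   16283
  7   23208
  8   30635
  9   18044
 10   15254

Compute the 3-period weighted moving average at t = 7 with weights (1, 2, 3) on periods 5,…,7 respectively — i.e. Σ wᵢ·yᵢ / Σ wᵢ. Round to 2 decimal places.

20110.33

Weighted sum: 1·18472 + 2·16283 + 3·23208 = 18472 + 32566 + 69624 = 120662
Weight total: 1 + 2 + 3 = 6
WMA = 120662 / 6 = 20110.33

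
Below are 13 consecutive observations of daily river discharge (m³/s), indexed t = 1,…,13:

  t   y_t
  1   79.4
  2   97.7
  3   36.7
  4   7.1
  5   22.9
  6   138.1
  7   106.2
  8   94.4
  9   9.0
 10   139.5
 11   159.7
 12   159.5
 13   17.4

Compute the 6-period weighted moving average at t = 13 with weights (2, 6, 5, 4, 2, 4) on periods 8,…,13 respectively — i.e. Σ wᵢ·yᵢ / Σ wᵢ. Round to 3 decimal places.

Weighted sum: 2·94.4 + 6·9.0 + 5·139.5 + 4·159.7 + 2·159.5 + 4·17.4 = 188.8 + 54.0 + 697.5 + 638.8 + 319.0 + 69.6 = 1967.7
Weight total: 2 + 6 + 5 + 4 + 2 + 4 = 23
WMA = 1967.7 / 23 = 85.552

85.552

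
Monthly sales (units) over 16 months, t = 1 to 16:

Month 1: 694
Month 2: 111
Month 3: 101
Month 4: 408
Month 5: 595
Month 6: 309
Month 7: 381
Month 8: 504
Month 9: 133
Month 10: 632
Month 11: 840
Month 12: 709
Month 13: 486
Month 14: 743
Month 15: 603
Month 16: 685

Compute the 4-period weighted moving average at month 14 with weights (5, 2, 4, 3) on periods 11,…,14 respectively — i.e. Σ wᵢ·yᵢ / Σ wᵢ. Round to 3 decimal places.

Weighted sum: 5·840 + 2·709 + 4·486 + 3·743 = 4200 + 1418 + 1944 + 2229 = 9791
Weight total: 5 + 2 + 4 + 3 = 14
WMA = 9791 / 14 = 699.357

699.357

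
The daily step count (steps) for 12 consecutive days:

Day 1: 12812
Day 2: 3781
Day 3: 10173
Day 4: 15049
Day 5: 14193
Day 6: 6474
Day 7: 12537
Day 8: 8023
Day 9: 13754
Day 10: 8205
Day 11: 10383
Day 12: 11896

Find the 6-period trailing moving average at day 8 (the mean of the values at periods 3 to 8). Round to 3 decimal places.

Sum of periods 3–8: 10173 + 15049 + 14193 + 6474 + 12537 + 8023 = 66449
Divide by 6: 66449 / 6 = 11074.833

11074.833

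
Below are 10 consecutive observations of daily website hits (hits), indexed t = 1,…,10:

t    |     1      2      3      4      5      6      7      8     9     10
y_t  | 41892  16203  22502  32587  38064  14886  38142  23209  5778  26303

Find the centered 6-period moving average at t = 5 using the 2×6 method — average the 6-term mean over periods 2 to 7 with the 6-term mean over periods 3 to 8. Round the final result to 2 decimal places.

Sum over 2–7: 16203 + 22502 + 32587 + 38064 + 14886 + 38142 = 162384
Sum over 3–8: 22502 + 32587 + 38064 + 14886 + 38142 + 23209 = 169390
CMA at t=5 = (162384 + 169390) / (2·6) = 331774 / 12 = 27647.83

27647.83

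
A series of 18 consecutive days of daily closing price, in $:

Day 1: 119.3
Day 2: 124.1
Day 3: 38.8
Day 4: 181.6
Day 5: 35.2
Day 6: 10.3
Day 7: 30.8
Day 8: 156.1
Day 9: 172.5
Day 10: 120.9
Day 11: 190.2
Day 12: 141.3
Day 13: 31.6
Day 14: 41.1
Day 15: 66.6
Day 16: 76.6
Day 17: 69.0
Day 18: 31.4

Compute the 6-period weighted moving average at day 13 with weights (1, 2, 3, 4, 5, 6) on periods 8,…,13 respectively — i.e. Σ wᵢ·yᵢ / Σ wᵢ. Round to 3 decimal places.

120.033

Weighted sum: 1·156.1 + 2·172.5 + 3·120.9 + 4·190.2 + 5·141.3 + 6·31.6 = 156.1 + 345.0 + 362.7 + 760.8 + 706.5 + 189.6 = 2520.7
Weight total: 1 + 2 + 3 + 4 + 5 + 6 = 21
WMA = 2520.7 / 21 = 120.033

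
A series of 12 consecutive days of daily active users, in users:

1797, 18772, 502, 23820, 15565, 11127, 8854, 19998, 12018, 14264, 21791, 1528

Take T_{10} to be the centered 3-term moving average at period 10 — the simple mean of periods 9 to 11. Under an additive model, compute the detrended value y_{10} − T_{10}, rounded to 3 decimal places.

-1760.333

Trend T_10 = (12018 + 14264 + 21791) / 3 = 48073/3 = 16024.33333
Detrended value: 14264 − 16024.33333 = -1760.333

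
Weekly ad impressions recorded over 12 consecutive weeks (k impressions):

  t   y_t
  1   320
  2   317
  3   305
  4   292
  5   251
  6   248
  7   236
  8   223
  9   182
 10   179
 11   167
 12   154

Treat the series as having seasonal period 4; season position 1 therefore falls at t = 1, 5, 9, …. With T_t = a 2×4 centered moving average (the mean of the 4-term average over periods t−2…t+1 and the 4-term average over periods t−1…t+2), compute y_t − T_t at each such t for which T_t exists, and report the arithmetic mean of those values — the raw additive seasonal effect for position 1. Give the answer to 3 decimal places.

-14.375

Season position 1 occurs at t = 5, 9 (where T_t is defined).
t=5: T_5 = 265.37500; y_5 − T_5 = 251 − 265.37500 = -14.37500
t=9: T_9 = 196.37500; y_9 − T_9 = 182 − 196.37500 = -14.37500
Mean deviation: (-14.37500 + -14.37500) / 2 = -14.375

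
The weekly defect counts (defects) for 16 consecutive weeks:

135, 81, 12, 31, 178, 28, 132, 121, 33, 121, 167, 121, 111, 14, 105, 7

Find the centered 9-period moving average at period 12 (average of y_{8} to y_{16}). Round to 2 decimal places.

88.89

Sum of periods 8–16: 121 + 33 + 121 + 167 + 121 + 111 + 14 + 105 + 7 = 800
Divide by 9: 800 / 9 = 88.89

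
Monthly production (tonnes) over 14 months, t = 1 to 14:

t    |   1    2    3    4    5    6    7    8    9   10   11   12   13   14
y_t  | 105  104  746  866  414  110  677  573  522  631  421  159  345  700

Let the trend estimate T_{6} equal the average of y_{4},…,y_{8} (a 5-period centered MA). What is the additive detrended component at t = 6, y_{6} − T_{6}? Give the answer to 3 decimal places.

-418.000

Trend T_6 = (866 + 414 + 110 + 677 + 573) / 5 = 2640/5 = 528.00000
Detrended value: 110 − 528.00000 = -418.000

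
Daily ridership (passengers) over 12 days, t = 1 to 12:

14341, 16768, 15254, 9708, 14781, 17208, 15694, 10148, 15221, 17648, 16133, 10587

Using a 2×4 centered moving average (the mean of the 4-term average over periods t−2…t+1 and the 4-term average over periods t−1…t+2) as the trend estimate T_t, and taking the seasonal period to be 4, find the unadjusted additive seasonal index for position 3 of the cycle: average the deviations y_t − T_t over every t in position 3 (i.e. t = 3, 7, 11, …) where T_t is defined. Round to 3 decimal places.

1181.250

Season position 3 occurs at t = 3, 7 (where T_t is defined).
t=3: T_3 = 14072.75000; y_3 − T_3 = 15254 − 14072.75000 = 1181.25000
t=7: T_7 = 14512.75000; y_7 − T_7 = 15694 − 14512.75000 = 1181.25000
Mean deviation: (1181.25000 + 1181.25000) / 2 = 1181.250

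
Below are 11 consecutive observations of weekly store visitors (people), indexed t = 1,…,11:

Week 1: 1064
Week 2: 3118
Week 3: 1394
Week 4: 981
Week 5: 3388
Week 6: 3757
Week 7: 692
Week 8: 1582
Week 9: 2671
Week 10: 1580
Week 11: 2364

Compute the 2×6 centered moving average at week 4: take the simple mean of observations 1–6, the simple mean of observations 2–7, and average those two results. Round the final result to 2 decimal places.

2252.67

Sum over 1–6: 1064 + 3118 + 1394 + 981 + 3388 + 3757 = 13702
Sum over 2–7: 3118 + 1394 + 981 + 3388 + 3757 + 692 = 13330
CMA at t=4 = (13702 + 13330) / (2·6) = 27032 / 12 = 2252.67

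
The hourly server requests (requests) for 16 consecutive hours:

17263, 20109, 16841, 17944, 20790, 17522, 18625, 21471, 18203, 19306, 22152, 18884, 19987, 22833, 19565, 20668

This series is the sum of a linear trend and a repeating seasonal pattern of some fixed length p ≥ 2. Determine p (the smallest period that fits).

First differences y_{t+1} − y_t: 2846, -3268, 1103, 2846, -3268, 1103, 2846, -3268, …
The difference pattern repeats every 3 terms and not for any smaller step, so p = 3.

3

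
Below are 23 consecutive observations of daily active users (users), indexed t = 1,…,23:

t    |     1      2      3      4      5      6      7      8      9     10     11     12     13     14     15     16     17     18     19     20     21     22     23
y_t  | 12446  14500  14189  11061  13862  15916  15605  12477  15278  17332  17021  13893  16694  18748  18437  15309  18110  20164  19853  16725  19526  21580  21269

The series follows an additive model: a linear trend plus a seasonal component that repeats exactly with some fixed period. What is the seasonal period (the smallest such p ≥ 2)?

4

First differences y_{t+1} − y_t: 2054, -311, -3128, 2801, 2054, -311, -3128, 2801, 2054, -311, …
The difference pattern repeats every 4 terms and not for any smaller step, so p = 4.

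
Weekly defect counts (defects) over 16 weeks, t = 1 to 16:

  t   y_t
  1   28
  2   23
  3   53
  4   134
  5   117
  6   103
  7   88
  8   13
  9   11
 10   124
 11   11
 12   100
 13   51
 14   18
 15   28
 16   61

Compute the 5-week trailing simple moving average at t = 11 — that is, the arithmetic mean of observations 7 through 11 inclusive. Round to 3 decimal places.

Sum of periods 7–11: 88 + 13 + 11 + 124 + 11 = 247
Divide by 5: 247 / 5 = 49.400

49.400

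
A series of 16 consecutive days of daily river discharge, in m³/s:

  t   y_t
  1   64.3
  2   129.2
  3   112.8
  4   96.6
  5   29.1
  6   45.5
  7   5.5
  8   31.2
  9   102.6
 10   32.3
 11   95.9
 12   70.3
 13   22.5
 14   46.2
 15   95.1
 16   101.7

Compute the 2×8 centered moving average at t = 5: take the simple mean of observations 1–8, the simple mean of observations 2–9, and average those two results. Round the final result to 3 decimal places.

66.669

Sum over 1–8: 64.3 + 129.2 + 112.8 + 96.6 + 29.1 + 45.5 + 5.5 + 31.2 = 514.2
Sum over 2–9: 129.2 + 112.8 + 96.6 + 29.1 + 45.5 + 5.5 + 31.2 + 102.6 = 552.5
CMA at t=5 = (514.2 + 552.5) / (2·8) = 1066.7 / 16 = 66.669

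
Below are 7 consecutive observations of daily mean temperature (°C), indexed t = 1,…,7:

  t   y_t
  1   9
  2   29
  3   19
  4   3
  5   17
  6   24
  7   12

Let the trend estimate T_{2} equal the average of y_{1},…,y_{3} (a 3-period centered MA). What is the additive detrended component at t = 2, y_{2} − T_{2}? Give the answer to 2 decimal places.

10.00

Trend T_2 = (9 + 29 + 19) / 3 = 57/3 = 19.0000
Detrended value: 29 − 19.0000 = 10.00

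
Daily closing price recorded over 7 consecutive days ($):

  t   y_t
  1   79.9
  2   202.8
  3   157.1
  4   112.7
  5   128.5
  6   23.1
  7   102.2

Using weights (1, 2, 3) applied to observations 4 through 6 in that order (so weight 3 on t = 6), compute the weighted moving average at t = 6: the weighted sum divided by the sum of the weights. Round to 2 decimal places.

73.17

Weighted sum: 1·112.7 + 2·128.5 + 3·23.1 = 112.7 + 257.0 + 69.3 = 439.0
Weight total: 1 + 2 + 3 = 6
WMA = 439.0 / 6 = 73.17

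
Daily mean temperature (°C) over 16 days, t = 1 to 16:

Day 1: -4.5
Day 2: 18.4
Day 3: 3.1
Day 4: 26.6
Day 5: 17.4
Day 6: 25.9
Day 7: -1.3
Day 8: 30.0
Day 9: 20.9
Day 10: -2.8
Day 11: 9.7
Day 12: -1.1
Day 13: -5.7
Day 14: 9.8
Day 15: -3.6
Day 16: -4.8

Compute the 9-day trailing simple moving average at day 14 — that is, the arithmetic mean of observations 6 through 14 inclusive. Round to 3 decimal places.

Sum of periods 6–14: 25.9 + (-1.3) + 30.0 + 20.9 + (-2.8) + 9.7 + (-1.1) + (-5.7) + 9.8 = 85.4
Divide by 9: 85.4 / 9 = 9.489

9.489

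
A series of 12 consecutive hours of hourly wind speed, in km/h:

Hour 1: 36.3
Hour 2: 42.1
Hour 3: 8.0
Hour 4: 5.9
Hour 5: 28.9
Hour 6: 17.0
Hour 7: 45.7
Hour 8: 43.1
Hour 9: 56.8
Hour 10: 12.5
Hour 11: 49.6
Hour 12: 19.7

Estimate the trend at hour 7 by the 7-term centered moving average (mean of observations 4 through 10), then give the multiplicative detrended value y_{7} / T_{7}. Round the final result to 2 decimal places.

1.52

Trend T_7 = (5.9 + 28.9 + 17.0 + 45.7 + 43.1 + 56.8 + 12.5) / 7 = 209.9/7 = 29.9857
Ratio to trend: 45.7 / 29.9857 = 1.52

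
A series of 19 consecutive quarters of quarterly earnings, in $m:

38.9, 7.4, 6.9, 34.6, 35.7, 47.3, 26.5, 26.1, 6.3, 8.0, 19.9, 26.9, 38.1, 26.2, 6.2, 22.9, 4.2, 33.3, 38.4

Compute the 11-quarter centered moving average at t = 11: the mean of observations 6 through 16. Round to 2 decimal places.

Sum of periods 6–16: 47.3 + 26.5 + 26.1 + 6.3 + 8.0 + 19.9 + 26.9 + 38.1 + 26.2 + 6.2 + 22.9 = 254.4
Divide by 11: 254.4 / 11 = 23.13

23.13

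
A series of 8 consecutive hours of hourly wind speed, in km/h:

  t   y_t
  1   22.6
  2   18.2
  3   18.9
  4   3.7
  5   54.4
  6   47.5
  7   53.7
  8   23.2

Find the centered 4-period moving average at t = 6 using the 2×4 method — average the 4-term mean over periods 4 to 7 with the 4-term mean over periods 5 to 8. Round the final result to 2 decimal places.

42.26

Sum over 4–7: 3.7 + 54.4 + 47.5 + 53.7 = 159.3
Sum over 5–8: 54.4 + 47.5 + 53.7 + 23.2 = 178.8
CMA at t=6 = (159.3 + 178.8) / (2·4) = 338.1 / 8 = 42.26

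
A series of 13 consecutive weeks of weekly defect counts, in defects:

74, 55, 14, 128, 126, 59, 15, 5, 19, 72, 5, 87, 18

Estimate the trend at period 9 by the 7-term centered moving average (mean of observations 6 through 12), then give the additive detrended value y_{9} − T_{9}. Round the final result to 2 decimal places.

-18.43

Trend T_9 = (59 + 15 + 5 + 19 + 72 + 5 + 87) / 7 = 262/7 = 37.4286
Detrended value: 19 − 37.4286 = -18.43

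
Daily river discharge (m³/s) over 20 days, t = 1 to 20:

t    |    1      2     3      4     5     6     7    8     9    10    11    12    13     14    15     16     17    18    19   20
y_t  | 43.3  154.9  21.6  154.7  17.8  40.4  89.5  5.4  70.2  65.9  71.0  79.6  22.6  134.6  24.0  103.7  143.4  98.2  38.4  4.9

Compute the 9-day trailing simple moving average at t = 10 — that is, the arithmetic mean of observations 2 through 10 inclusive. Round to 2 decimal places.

68.93

Sum of periods 2–10: 154.9 + 21.6 + 154.7 + 17.8 + 40.4 + 89.5 + 5.4 + 70.2 + 65.9 = 620.4
Divide by 9: 620.4 / 9 = 68.93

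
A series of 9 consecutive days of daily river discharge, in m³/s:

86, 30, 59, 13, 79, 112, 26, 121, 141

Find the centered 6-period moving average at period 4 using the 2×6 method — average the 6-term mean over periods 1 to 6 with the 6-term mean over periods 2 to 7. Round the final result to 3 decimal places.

Sum over 1–6: 86 + 30 + 59 + 13 + 79 + 112 = 379
Sum over 2–7: 30 + 59 + 13 + 79 + 112 + 26 = 319
CMA at t=4 = (379 + 319) / (2·6) = 698 / 12 = 58.167

58.167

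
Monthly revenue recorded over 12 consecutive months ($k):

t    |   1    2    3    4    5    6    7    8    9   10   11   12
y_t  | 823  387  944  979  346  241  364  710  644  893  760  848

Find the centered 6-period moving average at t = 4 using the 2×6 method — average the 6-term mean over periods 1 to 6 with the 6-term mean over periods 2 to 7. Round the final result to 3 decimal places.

Sum over 1–6: 823 + 387 + 944 + 979 + 346 + 241 = 3720
Sum over 2–7: 387 + 944 + 979 + 346 + 241 + 364 = 3261
CMA at t=4 = (3720 + 3261) / (2·6) = 6981 / 12 = 581.750

581.750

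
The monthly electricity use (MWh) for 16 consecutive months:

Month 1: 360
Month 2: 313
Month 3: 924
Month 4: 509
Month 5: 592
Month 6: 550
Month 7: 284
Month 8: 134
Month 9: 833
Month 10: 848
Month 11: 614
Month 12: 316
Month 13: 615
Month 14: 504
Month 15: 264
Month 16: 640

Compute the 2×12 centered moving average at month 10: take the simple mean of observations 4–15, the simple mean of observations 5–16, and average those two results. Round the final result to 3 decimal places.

Sum over 4–15: 509 + 592 + 550 + 284 + 134 + 833 + 848 + 614 + 316 + 615 + 504 + 264 = 6063
Sum over 5–16: 592 + 550 + 284 + 134 + 833 + 848 + 614 + 316 + 615 + 504 + 264 + 640 = 6194
CMA at t=10 = (6063 + 6194) / (2·12) = 12257 / 24 = 510.708

510.708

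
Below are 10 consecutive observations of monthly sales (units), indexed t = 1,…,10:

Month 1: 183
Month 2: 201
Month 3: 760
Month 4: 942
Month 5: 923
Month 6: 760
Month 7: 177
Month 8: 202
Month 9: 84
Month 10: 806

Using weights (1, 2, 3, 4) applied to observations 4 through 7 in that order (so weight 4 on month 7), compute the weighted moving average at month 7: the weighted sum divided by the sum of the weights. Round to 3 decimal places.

577.600

Weighted sum: 1·942 + 2·923 + 3·760 + 4·177 = 942 + 1846 + 2280 + 708 = 5776
Weight total: 1 + 2 + 3 + 4 = 10
WMA = 5776 / 10 = 577.600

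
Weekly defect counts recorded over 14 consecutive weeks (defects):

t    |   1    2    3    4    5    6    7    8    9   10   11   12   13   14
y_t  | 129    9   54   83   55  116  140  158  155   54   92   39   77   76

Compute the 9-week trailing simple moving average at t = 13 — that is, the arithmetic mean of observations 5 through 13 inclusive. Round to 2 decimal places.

98.44

Sum of periods 5–13: 55 + 116 + 140 + 158 + 155 + 54 + 92 + 39 + 77 = 886
Divide by 9: 886 / 9 = 98.44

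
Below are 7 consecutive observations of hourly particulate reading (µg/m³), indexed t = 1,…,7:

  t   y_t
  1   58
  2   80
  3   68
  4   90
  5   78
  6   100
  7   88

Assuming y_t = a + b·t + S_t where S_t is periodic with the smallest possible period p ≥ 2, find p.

2

First differences y_{t+1} − y_t: 22, -12, 22, -12, 22, -12, …
The difference pattern repeats every 2 terms and not for any smaller step, so p = 2.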